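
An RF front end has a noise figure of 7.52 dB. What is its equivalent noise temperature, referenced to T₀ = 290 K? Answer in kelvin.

1348 K

F = 10^(7.52/10) = 5.64937
T_e = (F − 1)·T₀ = (5.64937 − 1) × 290 = 1348 K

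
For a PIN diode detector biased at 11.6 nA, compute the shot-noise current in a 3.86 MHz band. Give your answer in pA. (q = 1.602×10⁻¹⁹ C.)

120 pA

I_n = √(2qI·B)
2qI·B = 2 × 1.602×10⁻¹⁹ × 1.16×10⁻⁸ × 3.86×10⁶ = 1.43×10⁻²⁰ A²
I_n = √(1.43×10⁻²⁰) = 1.20×10⁻¹⁰ A = 120 pA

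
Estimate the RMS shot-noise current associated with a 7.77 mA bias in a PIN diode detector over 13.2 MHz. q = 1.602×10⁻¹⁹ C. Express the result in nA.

I_n = √(2qI·B)
2qI·B = 2 × 1.602×10⁻¹⁹ × 7.77×10⁻³ × 1.32×10⁷ = 3.29×10⁻¹⁴ A²
I_n = √(3.29×10⁻¹⁴) = 1.81×10⁻⁷ A = 181 nA

181 nA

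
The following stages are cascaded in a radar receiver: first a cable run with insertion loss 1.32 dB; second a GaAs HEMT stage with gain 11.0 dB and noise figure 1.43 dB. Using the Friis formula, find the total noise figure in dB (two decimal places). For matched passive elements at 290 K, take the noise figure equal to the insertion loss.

2.75 dB

Convert to linear (a loss of L dB is a gain of −L dB): F_i = 10^(NF_i/10), G_i = 10^(G_i,dB/10)
  Stage 1: F_1 = 10^(1.32/10) = 1.355, G_1 = 10^(−1.32/10) = 0.7379
  Stage 2: F_2 = 10^(1.43/10) = 1.390, G_2 = 10^(11.0/10) = 12.59
Friis cascade:
  F = 1.355 + (1.390 − 1)/0.7379 = 1.884
NF = 10 log₁₀(1.884) = 2.75 dB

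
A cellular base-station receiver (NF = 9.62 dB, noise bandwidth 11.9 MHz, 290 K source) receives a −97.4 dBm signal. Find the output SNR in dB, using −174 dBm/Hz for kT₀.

Noise floor: N = −174 + 10 log₁₀(B) + NF
10 log₁₀(1.19×10⁷) = 70.76 dB
N = −174 + 70.76 + 9.62 = −93.62 dBm
SNR = P_sig − N = −97.4 − (−93.62) = −3.78 dB → −3.8 dB

−3.8 dB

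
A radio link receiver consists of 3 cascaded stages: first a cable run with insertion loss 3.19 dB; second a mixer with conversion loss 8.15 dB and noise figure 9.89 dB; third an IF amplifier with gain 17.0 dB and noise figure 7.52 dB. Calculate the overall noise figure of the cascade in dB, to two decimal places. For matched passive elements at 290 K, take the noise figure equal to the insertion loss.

Convert to linear (a loss of L dB is a gain of −L dB): F_i = 10^(NF_i/10), G_i = 10^(G_i,dB/10)
  Stage 1: F_1 = 10^(3.19/10) = 2.084, G_1 = 10^(−3.19/10) = 0.4797
  Stage 2: F_2 = 10^(9.89/10) = 9.750, G_2 = 10^(−8.15/10) = 0.1531
  Stage 3: F_3 = 10^(7.52/10) = 5.649, G_3 = 10^(17.0/10) = 50.12
Friis cascade:
  F = 2.084 + (9.750 − 1)/0.4797 + (5.649 − 1)/0.07345 = 83.62
NF = 10 log₁₀(83.62) = 19.22 dB

19.22 dB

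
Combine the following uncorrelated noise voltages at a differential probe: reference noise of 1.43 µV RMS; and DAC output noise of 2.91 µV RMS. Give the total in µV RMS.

Uncorrelated sources add in power (mean-square): V_tot = √(ΣV_i²)
V_tot = √[(1.43×10⁻⁶)² + (2.91×10⁻⁶)²] = 3.24×10⁻⁶ V = 3.24 µV

3.24 µV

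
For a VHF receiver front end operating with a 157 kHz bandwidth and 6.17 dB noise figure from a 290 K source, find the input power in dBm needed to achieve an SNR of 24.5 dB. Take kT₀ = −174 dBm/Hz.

−91.4 dBm

Sensitivity = −174 + 10 log₁₀(B) + NF + SNR_min
= −174 + 51.96 + 6.17 + 24.5
= −91.37 dBm → −91.4 dBm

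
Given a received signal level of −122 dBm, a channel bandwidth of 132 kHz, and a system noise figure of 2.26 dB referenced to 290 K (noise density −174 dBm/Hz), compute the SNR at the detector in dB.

−1.5 dB

Noise floor: N = −174 + 10 log₁₀(B) + NF
10 log₁₀(1.32×10⁵) = 51.21 dB
N = −174 + 51.21 + 2.26 = −120.53 dBm
SNR = P_sig − N = −122 − (−120.53) = −1.47 dB → −1.5 dB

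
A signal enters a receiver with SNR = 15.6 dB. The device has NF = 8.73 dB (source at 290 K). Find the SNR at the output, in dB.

6.87 dB

By definition F = SNR_in/SNR_out, so in dB: SNR_out = SNR_in − NF
SNR_out = 15.6 − 8.73 = 6.87 dB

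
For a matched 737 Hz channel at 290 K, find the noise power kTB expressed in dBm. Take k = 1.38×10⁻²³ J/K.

−145.3 dBm

P_n = kTB = 1.38×10⁻²³ × 290 × 7.37×10² = 2.95×10⁻¹⁸ W
In dBm: 10 log₁₀(2.95×10⁻¹⁸ / 10⁻³) = −145.3 dBm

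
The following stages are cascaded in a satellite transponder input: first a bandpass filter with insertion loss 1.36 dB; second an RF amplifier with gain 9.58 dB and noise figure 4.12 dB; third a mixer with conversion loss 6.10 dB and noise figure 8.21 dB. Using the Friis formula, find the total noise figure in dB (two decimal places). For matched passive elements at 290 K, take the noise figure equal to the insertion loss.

Convert to linear (a loss of L dB is a gain of −L dB): F_i = 10^(NF_i/10), G_i = 10^(G_i,dB/10)
  Stage 1: F_1 = 10^(1.36/10) = 1.368, G_1 = 10^(−1.36/10) = 0.7311
  Stage 2: F_2 = 10^(4.12/10) = 2.582, G_2 = 10^(9.58/10) = 9.078
  Stage 3: F_3 = 10^(8.21/10) = 6.622, G_3 = 10^(−6.10/10) = 0.2455
Friis cascade:
  F = 1.368 + (2.582 − 1)/0.7311 + (6.622 − 1)/6.637 = 4.379
NF = 10 log₁₀(4.379) = 6.41 dB

6.41 dB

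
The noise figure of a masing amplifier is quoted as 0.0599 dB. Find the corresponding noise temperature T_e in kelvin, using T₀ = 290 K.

F = 10^(0.0599/10) = 1.01389
T_e = (F − 1)·T₀ = (1.01389 − 1) × 290 = 4.03 K

4.03 K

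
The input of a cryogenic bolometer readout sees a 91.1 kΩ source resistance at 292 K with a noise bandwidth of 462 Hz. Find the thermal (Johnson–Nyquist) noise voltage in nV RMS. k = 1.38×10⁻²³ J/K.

824 nV

V_n = √(4kTRB)
4kTRB = 4 × 1.38×10⁻²³ × 292 × 9.11×10⁴ × 4.62×10² = 6.78×10⁻¹³ V²
V_n = √(6.78×10⁻¹³) = 8.24×10⁻⁷ V = 824 nV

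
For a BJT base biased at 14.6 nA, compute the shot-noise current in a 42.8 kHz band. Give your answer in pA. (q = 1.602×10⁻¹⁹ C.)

I_n = √(2qI·B)
2qI·B = 2 × 1.602×10⁻¹⁹ × 1.46×10⁻⁸ × 4.28×10⁴ = 2.00×10⁻²² A²
I_n = √(2.00×10⁻²²) = 1.41×10⁻¹¹ A = 14.1 pA

14.1 pA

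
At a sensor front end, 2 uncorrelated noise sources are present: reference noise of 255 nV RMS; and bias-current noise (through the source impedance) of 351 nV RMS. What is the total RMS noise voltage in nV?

434 nV

Uncorrelated sources add in power (mean-square): V_tot = √(ΣV_i²)
V_tot = √[(2.55×10⁻⁷)² + (3.51×10⁻⁷)²] = 4.34×10⁻⁷ V = 434 nV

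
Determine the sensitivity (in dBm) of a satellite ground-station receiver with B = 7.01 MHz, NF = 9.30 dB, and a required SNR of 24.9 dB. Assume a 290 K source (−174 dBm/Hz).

Sensitivity = −174 + 10 log₁₀(B) + NF + SNR_min
= −174 + 68.46 + 9.30 + 24.9
= −71.34 dBm → −71.3 dBm

−71.3 dBm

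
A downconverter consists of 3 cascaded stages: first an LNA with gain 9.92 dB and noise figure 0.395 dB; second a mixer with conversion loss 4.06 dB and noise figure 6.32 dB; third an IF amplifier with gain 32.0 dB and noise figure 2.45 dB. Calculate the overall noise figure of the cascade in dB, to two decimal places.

2.11 dB

Convert to linear (a loss of L dB is a gain of −L dB): F_i = 10^(NF_i/10), G_i = 10^(G_i,dB/10)
  Stage 1: F_1 = 10^(0.395/10) = 1.095, G_1 = 10^(9.92/10) = 9.817
  Stage 2: F_2 = 10^(6.32/10) = 4.285, G_2 = 10^(−4.06/10) = 0.3926
  Stage 3: F_3 = 10^(2.45/10) = 1.758, G_3 = 10^(32.0/10) = 1585
Friis cascade:
  F = 1.095 + (4.285 − 1)/9.817 + (1.758 − 1)/3.855 = 1.626
NF = 10 log₁₀(1.626) = 2.11 dB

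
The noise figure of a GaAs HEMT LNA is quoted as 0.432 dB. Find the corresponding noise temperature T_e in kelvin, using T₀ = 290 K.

30.3 K

F = 10^(0.432/10) = 1.10459
T_e = (F − 1)·T₀ = (1.10459 − 1) × 290 = 30.3 K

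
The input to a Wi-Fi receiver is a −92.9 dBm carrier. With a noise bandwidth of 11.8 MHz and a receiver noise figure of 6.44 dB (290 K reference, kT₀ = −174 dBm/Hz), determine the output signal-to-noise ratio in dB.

Noise floor: N = −174 + 10 log₁₀(B) + NF
10 log₁₀(1.18×10⁷) = 70.72 dB
N = −174 + 70.72 + 6.44 = −96.84 dBm
SNR = P_sig − N = −92.9 − (−96.84) = 3.94 dB → 3.9 dB

3.9 dB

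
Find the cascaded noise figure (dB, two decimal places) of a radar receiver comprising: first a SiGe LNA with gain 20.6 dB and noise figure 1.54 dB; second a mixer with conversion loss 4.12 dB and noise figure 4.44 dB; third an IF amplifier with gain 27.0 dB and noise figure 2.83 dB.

1.65 dB

Convert to linear (a loss of L dB is a gain of −L dB): F_i = 10^(NF_i/10), G_i = 10^(G_i,dB/10)
  Stage 1: F_1 = 10^(1.54/10) = 1.426, G_1 = 10^(20.6/10) = 114.8
  Stage 2: F_2 = 10^(4.44/10) = 2.780, G_2 = 10^(−4.12/10) = 0.3873
  Stage 3: F_3 = 10^(2.83/10) = 1.919, G_3 = 10^(27.0/10) = 501.2
Friis cascade:
  F = 1.426 + (2.780 − 1)/114.8 + (1.919 − 1)/44.46 = 1.462
NF = 10 log₁₀(1.462) = 1.65 dB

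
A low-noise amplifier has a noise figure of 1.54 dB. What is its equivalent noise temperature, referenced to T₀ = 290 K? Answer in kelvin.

F = 10^(1.54/10) = 1.42561
T_e = (F − 1)·T₀ = (1.42561 − 1) × 290 = 123 K

123 K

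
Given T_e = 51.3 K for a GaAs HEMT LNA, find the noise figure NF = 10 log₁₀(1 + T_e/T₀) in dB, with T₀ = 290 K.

0.707 dB

F = 1 + T_e/T₀ = 1 + 51.3/290 = 1.1769
NF = 10 log₁₀(1.1769) = 0.707 dB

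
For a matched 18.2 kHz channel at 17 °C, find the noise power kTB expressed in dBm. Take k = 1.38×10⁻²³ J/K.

T = 17 °C + 273.15 = 290.15 K
P_n = kTB = 1.38×10⁻²³ × 290.15 × 1.82×10⁴ = 7.29×10⁻¹⁷ W
In dBm: 10 log₁₀(7.29×10⁻¹⁷ / 10⁻³) = −131.4 dBm

−131.4 dBm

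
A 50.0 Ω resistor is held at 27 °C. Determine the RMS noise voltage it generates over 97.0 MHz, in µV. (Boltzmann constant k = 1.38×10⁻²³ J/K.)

8.96 µV

T = 27 °C + 273.15 = 300.15 K
V_n = √(4kTRB)
4kTRB = 4 × 1.38×10⁻²³ × 300.15 × 5.00×10¹ × 9.70×10⁷ = 8.04×10⁻¹¹ V²
V_n = √(8.04×10⁻¹¹) = 8.96×10⁻⁶ V = 8.96 µV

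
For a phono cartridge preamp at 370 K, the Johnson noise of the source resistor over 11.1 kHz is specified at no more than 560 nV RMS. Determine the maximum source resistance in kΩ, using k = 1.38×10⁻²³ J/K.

Johnson–Nyquist: V_n = √(4kTRB) ⇒ R = V_n² / (4kTB)
4kTB = 4 × 1.38×10⁻²³ × 370 × 1.11×10⁴ = 2.27×10⁻¹⁶
R = (5.60×10⁻⁷)² / 2.27×10⁻¹⁶ = 1.38×10³ Ω = 1.38 kΩ

1.38 kΩ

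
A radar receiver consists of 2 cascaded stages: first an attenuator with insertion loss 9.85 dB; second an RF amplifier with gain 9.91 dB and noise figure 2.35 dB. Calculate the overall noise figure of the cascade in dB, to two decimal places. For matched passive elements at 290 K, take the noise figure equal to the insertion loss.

Convert to linear (a loss of L dB is a gain of −L dB): F_i = 10^(NF_i/10), G_i = 10^(G_i,dB/10)
  Stage 1: F_1 = 10^(9.85/10) = 9.661, G_1 = 10^(−9.85/10) = 0.1035
  Stage 2: F_2 = 10^(2.35/10) = 1.718, G_2 = 10^(9.91/10) = 9.795
Friis cascade:
  F = 9.661 + (1.718 − 1)/0.1035 = 16.60
NF = 10 log₁₀(16.60) = 12.20 dB

12.20 dB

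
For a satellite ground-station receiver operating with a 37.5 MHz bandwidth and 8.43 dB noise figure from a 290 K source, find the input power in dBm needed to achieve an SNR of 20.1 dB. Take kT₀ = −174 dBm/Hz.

−69.7 dBm

Sensitivity = −174 + 10 log₁₀(B) + NF + SNR_min
= −174 + 75.74 + 8.43 + 20.1
= −69.73 dBm → −69.7 dBm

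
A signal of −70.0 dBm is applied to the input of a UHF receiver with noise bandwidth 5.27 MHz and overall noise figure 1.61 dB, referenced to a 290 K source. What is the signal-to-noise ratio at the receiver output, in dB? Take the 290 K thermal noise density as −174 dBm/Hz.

Noise floor: N = −174 + 10 log₁₀(B) + NF
10 log₁₀(5.27×10⁶) = 67.22 dB
N = −174 + 67.22 + 1.61 = −105.17 dBm
SNR = P_sig − N = −70.0 − (−105.17) = 35.17 dB → 35.2 dB

35.2 dB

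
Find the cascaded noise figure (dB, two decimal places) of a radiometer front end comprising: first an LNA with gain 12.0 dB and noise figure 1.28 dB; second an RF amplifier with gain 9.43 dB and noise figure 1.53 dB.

1.37 dB

Convert to linear (a loss of L dB is a gain of −L dB): F_i = 10^(NF_i/10), G_i = 10^(G_i,dB/10)
  Stage 1: F_1 = 10^(1.28/10) = 1.343, G_1 = 10^(12.0/10) = 15.85
  Stage 2: F_2 = 10^(1.53/10) = 1.422, G_2 = 10^(9.43/10) = 8.770
Friis cascade:
  F = 1.343 + (1.422 − 1)/15.85 = 1.369
NF = 10 log₁₀(1.369) = 1.37 dB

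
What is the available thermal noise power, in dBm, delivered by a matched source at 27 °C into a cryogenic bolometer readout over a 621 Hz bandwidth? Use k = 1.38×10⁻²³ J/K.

T = 27 °C + 273.15 = 300.15 K
P_n = kTB = 1.38×10⁻²³ × 300.15 × 6.21×10² = 2.57×10⁻¹⁸ W
In dBm: 10 log₁₀(2.57×10⁻¹⁸ / 10⁻³) = −145.9 dBm

−145.9 dBm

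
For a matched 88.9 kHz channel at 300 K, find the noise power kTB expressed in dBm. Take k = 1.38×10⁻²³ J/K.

P_n = kTB = 1.38×10⁻²³ × 300 × 8.89×10⁴ = 3.68×10⁻¹⁶ W
In dBm: 10 log₁₀(3.68×10⁻¹⁶ / 10⁻³) = −124.3 dBm

−124.3 dBm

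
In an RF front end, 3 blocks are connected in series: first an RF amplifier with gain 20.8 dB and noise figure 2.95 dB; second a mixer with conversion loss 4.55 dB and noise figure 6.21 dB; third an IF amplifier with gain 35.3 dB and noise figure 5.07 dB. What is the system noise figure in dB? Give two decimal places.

3.12 dB

Convert to linear (a loss of L dB is a gain of −L dB): F_i = 10^(NF_i/10), G_i = 10^(G_i,dB/10)
  Stage 1: F_1 = 10^(2.95/10) = 1.972, G_1 = 10^(20.8/10) = 120.2
  Stage 2: F_2 = 10^(6.21/10) = 4.178, G_2 = 10^(−4.55/10) = 0.3508
  Stage 3: F_3 = 10^(5.07/10) = 3.214, G_3 = 10^(35.3/10) = 3388
Friis cascade:
  F = 1.972 + (4.178 − 1)/120.2 + (3.214 − 1)/42.17 = 2.051
NF = 10 log₁₀(2.051) = 3.12 dB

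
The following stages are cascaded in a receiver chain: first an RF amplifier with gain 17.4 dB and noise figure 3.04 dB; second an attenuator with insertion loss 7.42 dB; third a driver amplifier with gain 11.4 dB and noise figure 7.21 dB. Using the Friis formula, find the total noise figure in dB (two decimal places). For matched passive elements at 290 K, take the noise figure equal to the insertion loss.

Convert to linear (a loss of L dB is a gain of −L dB): F_i = 10^(NF_i/10), G_i = 10^(G_i,dB/10)
  Stage 1: F_1 = 10^(3.04/10) = 2.014, G_1 = 10^(17.4/10) = 54.95
  Stage 2: F_2 = 10^(7.42/10) = 5.521, G_2 = 10^(−7.42/10) = 0.1811
  Stage 3: F_3 = 10^(7.21/10) = 5.260, G_3 = 10^(11.4/10) = 13.80
Friis cascade:
  F = 2.014 + (5.521 − 1)/54.95 + (5.260 − 1)/9.954 = 2.524
NF = 10 log₁₀(2.524) = 4.02 dB

4.02 dB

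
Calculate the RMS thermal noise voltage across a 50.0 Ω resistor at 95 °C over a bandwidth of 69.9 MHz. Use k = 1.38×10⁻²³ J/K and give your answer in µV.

T = 95 °C + 273.15 = 368.15 K
V_n = √(4kTRB)
4kTRB = 4 × 1.38×10⁻²³ × 368.15 × 5.00×10¹ × 6.99×10⁷ = 7.10×10⁻¹¹ V²
V_n = √(7.10×10⁻¹¹) = 8.43×10⁻⁶ V = 8.43 µV

8.43 µV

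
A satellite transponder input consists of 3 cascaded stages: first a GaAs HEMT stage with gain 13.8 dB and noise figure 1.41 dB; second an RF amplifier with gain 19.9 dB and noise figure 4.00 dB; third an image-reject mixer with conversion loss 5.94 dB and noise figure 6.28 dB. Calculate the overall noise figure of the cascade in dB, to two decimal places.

Convert to linear (a loss of L dB is a gain of −L dB): F_i = 10^(NF_i/10), G_i = 10^(G_i,dB/10)
  Stage 1: F_1 = 10^(1.41/10) = 1.384, G_1 = 10^(13.8/10) = 23.99
  Stage 2: F_2 = 10^(4.00/10) = 2.512, G_2 = 10^(19.9/10) = 97.72
  Stage 3: F_3 = 10^(6.28/10) = 4.246, G_3 = 10^(−5.94/10) = 0.2547
Friis cascade:
  F = 1.384 + (2.512 − 1)/23.99 + (4.246 − 1)/2344 = 1.448
NF = 10 log₁₀(1.448) = 1.61 dB

1.61 dB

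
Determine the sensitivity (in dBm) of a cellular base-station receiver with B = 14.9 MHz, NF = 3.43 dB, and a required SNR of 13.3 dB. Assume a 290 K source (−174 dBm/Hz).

Sensitivity = −174 + 10 log₁₀(B) + NF + SNR_min
= −174 + 71.73 + 3.43 + 13.3
= −85.54 dBm → −85.5 dBm

−85.5 dBm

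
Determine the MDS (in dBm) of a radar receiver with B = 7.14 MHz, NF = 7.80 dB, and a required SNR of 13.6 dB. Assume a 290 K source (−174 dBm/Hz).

−84.1 dBm

Sensitivity = −174 + 10 log₁₀(B) + NF + SNR_min
= −174 + 68.54 + 7.80 + 13.6
= −84.06 dBm → −84.1 dBm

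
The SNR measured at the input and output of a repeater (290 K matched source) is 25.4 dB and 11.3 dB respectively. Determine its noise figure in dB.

NF (dB) = SNR_in(dB) − SNR_out(dB) when the source is at T₀
NF = 25.4 − 11.3 = 14.1 dB

14.1 dB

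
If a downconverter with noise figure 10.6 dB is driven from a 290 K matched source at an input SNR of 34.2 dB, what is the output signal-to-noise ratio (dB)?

23.6 dB

By definition F = SNR_in/SNR_out, so in dB: SNR_out = SNR_in − NF
SNR_out = 34.2 − 10.6 = 23.6 dB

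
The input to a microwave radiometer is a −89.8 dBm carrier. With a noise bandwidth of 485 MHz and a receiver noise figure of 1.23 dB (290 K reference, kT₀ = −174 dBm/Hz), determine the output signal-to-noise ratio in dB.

−3.9 dB

Noise floor: N = −174 + 10 log₁₀(B) + NF
10 log₁₀(4.85×10⁸) = 86.86 dB
N = −174 + 86.86 + 1.23 = −85.91 dBm
SNR = P_sig − N = −89.8 − (−85.91) = −3.89 dB → −3.9 dB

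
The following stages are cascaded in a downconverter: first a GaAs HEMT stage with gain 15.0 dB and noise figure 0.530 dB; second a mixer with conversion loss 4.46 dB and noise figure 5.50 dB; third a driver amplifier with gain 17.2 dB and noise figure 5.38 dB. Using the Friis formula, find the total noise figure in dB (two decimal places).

1.54 dB

Convert to linear (a loss of L dB is a gain of −L dB): F_i = 10^(NF_i/10), G_i = 10^(G_i,dB/10)
  Stage 1: F_1 = 10^(0.530/10) = 1.130, G_1 = 10^(15.0/10) = 31.62
  Stage 2: F_2 = 10^(5.50/10) = 3.548, G_2 = 10^(−4.46/10) = 0.3581
  Stage 3: F_3 = 10^(5.38/10) = 3.451, G_3 = 10^(17.2/10) = 52.48
Friis cascade:
  F = 1.130 + (3.548 − 1)/31.62 + (3.451 − 1)/11.32 = 1.427
NF = 10 log₁₀(1.427) = 1.54 dB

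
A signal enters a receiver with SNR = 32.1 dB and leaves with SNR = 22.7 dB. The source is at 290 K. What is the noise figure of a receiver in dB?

NF (dB) = SNR_in(dB) − SNR_out(dB) when the source is at T₀
NF = 32.1 − 22.7 = 9.4 dB

9.4 dB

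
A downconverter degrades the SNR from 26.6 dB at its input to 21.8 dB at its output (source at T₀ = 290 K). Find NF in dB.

NF (dB) = SNR_in(dB) − SNR_out(dB) when the source is at T₀
NF = 26.6 − 21.8 = 4.8 dB

4.8 dB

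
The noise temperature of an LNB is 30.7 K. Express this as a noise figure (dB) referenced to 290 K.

F = 1 + T_e/T₀ = 1 + 30.7/290 = 1.10586
NF = 10 log₁₀(1.10586) = 0.437 dB

0.437 dB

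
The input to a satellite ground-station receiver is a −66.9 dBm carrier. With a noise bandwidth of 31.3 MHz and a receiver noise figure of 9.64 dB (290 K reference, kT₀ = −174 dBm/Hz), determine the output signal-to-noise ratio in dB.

Noise floor: N = −174 + 10 log₁₀(B) + NF
10 log₁₀(3.13×10⁷) = 74.96 dB
N = −174 + 74.96 + 9.64 = −89.40 dBm
SNR = P_sig − N = −66.9 − (−89.40) = 22.50 dB → 22.5 dB

22.5 dB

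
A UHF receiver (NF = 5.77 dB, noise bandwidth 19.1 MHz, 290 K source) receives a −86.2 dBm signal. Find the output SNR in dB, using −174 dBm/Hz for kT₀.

Noise floor: N = −174 + 10 log₁₀(B) + NF
10 log₁₀(1.91×10⁷) = 72.81 dB
N = −174 + 72.81 + 5.77 = −95.42 dBm
SNR = P_sig − N = −86.2 − (−95.42) = 9.22 dB → 9.2 dB

9.2 dB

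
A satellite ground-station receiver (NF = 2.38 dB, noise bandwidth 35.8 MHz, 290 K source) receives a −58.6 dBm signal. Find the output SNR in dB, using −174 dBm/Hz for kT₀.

Noise floor: N = −174 + 10 log₁₀(B) + NF
10 log₁₀(3.58×10⁷) = 75.54 dB
N = −174 + 75.54 + 2.38 = −96.08 dBm
SNR = P_sig − N = −58.6 − (−96.08) = 37.48 dB → 37.5 dB

37.5 dB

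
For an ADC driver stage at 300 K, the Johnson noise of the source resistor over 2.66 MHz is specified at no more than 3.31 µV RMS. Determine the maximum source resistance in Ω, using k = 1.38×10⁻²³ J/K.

Johnson–Nyquist: V_n = √(4kTRB) ⇒ R = V_n² / (4kTB)
4kTB = 4 × 1.38×10⁻²³ × 300 × 2.66×10⁶ = 4.40×10⁻¹⁴
R = (3.31×10⁻⁶)² / 4.40×10⁻¹⁴ = 2.49×10² Ω = 249 Ω

249 Ω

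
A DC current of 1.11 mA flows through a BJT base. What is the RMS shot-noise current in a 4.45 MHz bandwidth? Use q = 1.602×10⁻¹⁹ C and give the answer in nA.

I_n = √(2qI·B)
2qI·B = 2 × 1.602×10⁻¹⁹ × 1.11×10⁻³ × 4.45×10⁶ = 1.58×10⁻¹⁵ A²
I_n = √(1.58×10⁻¹⁵) = 3.98×10⁻⁸ A = 39.8 nA

39.8 nA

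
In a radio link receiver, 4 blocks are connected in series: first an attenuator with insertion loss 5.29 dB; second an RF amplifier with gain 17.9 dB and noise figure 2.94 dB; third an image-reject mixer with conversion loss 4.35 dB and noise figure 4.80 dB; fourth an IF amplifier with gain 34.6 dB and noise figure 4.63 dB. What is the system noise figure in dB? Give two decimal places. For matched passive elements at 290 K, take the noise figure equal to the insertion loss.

Convert to linear (a loss of L dB is a gain of −L dB): F_i = 10^(NF_i/10), G_i = 10^(G_i,dB/10)
  Stage 1: F_1 = 10^(5.29/10) = 3.381, G_1 = 10^(−5.29/10) = 0.2958
  Stage 2: F_2 = 10^(2.94/10) = 1.968, G_2 = 10^(17.9/10) = 61.66
  Stage 3: F_3 = 10^(4.80/10) = 3.020, G_3 = 10^(−4.35/10) = 0.3673
  Stage 4: F_4 = 10^(4.63/10) = 2.904, G_4 = 10^(34.6/10) = 2884
Friis cascade:
  F = 3.381 + (1.968 − 1)/0.2958 + (3.020 − 1)/18.24 + (2.904 − 1)/6.699 = 7.048
NF = 10 log₁₀(7.048) = 8.48 dB

8.48 dB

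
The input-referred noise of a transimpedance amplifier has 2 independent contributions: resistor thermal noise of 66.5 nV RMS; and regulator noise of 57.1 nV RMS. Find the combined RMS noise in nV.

87.7 nV

Uncorrelated sources add in power (mean-square): V_tot = √(ΣV_i²)
V_tot = √[(6.65×10⁻⁸)² + (5.71×10⁻⁸)²] = 8.77×10⁻⁸ V = 87.7 nV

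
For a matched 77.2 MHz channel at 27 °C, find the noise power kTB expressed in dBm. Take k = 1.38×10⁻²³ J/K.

−95.0 dBm

T = 27 °C + 273.15 = 300.15 K
P_n = kTB = 1.38×10⁻²³ × 300.15 × 7.72×10⁷ = 3.20×10⁻¹³ W
In dBm: 10 log₁₀(3.20×10⁻¹³ / 10⁻³) = −95.0 dBm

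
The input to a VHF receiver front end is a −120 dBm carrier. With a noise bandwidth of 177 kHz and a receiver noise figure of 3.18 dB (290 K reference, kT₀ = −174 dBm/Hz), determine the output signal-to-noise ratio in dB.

−1.7 dB

Noise floor: N = −174 + 10 log₁₀(B) + NF
10 log₁₀(1.77×10⁵) = 52.48 dB
N = −174 + 52.48 + 3.18 = −118.34 dBm
SNR = P_sig − N = −120 − (−118.34) = −1.66 dB → −1.7 dB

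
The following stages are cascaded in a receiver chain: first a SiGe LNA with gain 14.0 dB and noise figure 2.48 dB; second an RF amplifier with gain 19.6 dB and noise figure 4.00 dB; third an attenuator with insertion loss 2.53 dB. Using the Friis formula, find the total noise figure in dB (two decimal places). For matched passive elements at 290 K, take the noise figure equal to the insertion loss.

Convert to linear (a loss of L dB is a gain of −L dB): F_i = 10^(NF_i/10), G_i = 10^(G_i,dB/10)
  Stage 1: F_1 = 10^(2.48/10) = 1.770, G_1 = 10^(14.0/10) = 25.12
  Stage 2: F_2 = 10^(4.00/10) = 2.512, G_2 = 10^(19.6/10) = 91.20
  Stage 3: F_3 = 10^(2.53/10) = 1.791, G_3 = 10^(−2.53/10) = 0.5585
Friis cascade:
  F = 1.770 + (2.512 − 1)/25.12 + (1.791 − 1)/2291 = 1.831
NF = 10 log₁₀(1.831) = 2.63 dB

2.63 dB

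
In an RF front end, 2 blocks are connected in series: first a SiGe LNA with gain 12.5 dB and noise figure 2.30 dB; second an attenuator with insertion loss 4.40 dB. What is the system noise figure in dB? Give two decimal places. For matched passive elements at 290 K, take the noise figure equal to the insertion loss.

Convert to linear (a loss of L dB is a gain of −L dB): F_i = 10^(NF_i/10), G_i = 10^(G_i,dB/10)
  Stage 1: F_1 = 10^(2.30/10) = 1.698, G_1 = 10^(12.5/10) = 17.78
  Stage 2: F_2 = 10^(4.40/10) = 2.754, G_2 = 10^(−4.40/10) = 0.3631
Friis cascade:
  F = 1.698 + (2.754 − 1)/17.78 = 1.797
NF = 10 log₁₀(1.797) = 2.55 dB

2.55 dB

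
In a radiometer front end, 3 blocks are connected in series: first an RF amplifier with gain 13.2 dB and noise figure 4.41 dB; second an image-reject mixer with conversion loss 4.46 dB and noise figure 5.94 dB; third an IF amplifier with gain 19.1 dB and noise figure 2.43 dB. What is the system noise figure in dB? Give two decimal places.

4.77 dB

Convert to linear (a loss of L dB is a gain of −L dB): F_i = 10^(NF_i/10), G_i = 10^(G_i,dB/10)
  Stage 1: F_1 = 10^(4.41/10) = 2.761, G_1 = 10^(13.2/10) = 20.89
  Stage 2: F_2 = 10^(5.94/10) = 3.926, G_2 = 10^(−4.46/10) = 0.3581
  Stage 3: F_3 = 10^(2.43/10) = 1.750, G_3 = 10^(19.1/10) = 81.28
Friis cascade:
  F = 2.761 + (3.926 − 1)/20.89 + (1.750 − 1)/7.482 = 3.001
NF = 10 log₁₀(3.001) = 4.77 dB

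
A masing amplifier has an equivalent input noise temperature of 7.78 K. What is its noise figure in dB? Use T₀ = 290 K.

F = 1 + T_e/T₀ = 1 + 7.78/290 = 1.02683
NF = 10 log₁₀(1.02683) = 0.115 dB

0.115 dB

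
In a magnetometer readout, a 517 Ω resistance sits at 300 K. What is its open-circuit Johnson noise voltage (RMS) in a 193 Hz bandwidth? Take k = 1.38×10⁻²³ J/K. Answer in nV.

V_n = √(4kTRB)
4kTRB = 4 × 1.38×10⁻²³ × 300 × 5.17×10² × 1.93×10² = 1.65×10⁻¹⁵ V²
V_n = √(1.65×10⁻¹⁵) = 4.06×10⁻⁸ V = 40.6 nV

40.6 nV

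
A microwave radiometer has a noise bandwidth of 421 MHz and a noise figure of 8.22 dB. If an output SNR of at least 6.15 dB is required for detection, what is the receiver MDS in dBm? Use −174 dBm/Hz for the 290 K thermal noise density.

Sensitivity = −174 + 10 log₁₀(B) + NF + SNR_min
= −174 + 86.24 + 8.22 + 6.15
= −73.39 dBm → −73.4 dBm

−73.4 dBm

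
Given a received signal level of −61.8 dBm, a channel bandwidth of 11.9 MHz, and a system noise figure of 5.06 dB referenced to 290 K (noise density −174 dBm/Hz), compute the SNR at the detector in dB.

36.4 dB

Noise floor: N = −174 + 10 log₁₀(B) + NF
10 log₁₀(1.19×10⁷) = 70.76 dB
N = −174 + 70.76 + 5.06 = −98.18 dBm
SNR = P_sig − N = −61.8 − (−98.18) = 36.38 dB → 36.4 dB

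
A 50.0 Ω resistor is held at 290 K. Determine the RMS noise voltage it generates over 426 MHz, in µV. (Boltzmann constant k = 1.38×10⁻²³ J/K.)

V_n = √(4kTRB)
4kTRB = 4 × 1.38×10⁻²³ × 290 × 5.00×10¹ × 4.26×10⁸ = 3.41×10⁻¹⁰ V²
V_n = √(3.41×10⁻¹⁰) = 1.85×10⁻⁵ V = 18.5 µV

18.5 µV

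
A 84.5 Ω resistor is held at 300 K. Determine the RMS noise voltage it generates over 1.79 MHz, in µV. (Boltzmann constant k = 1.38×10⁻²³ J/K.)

1.58 µV

V_n = √(4kTRB)
4kTRB = 4 × 1.38×10⁻²³ × 300 × 8.45×10¹ × 1.79×10⁶ = 2.50×10⁻¹² V²
V_n = √(2.50×10⁻¹²) = 1.58×10⁻⁶ V = 1.58 µV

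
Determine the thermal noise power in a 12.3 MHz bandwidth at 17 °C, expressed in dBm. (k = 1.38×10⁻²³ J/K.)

T = 17 °C + 273.15 = 290.15 K
P_n = kTB = 1.38×10⁻²³ × 290.15 × 1.23×10⁷ = 4.93×10⁻¹⁴ W
In dBm: 10 log₁₀(4.93×10⁻¹⁴ / 10⁻³) = −103.1 dBm

−103.1 dBm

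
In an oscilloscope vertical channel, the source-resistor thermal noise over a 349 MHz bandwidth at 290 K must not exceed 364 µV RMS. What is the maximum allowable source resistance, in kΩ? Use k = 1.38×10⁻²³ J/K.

Johnson–Nyquist: V_n = √(4kTRB) ⇒ R = V_n² / (4kTB)
4kTB = 4 × 1.38×10⁻²³ × 290 × 3.49×10⁸ = 5.59×10⁻¹²
R = (3.64×10⁻⁴)² / 5.59×10⁻¹² = 2.37×10⁴ Ω = 23.7 kΩ

23.7 kΩ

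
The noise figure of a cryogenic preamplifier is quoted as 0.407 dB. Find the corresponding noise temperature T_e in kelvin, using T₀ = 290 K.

28.5 K

F = 10^(0.407/10) = 1.09825
T_e = (F − 1)·T₀ = (1.09825 − 1) × 290 = 28.5 K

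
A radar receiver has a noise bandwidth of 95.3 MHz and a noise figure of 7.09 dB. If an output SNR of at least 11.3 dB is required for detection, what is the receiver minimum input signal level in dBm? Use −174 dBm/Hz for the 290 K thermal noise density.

Sensitivity = −174 + 10 log₁₀(B) + NF + SNR_min
= −174 + 79.79 + 7.09 + 11.3
= −75.82 dBm → −75.8 dBm

−75.8 dBm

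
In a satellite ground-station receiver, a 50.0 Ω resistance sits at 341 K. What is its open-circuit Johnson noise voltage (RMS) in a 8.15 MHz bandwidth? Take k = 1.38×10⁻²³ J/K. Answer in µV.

2.77 µV

V_n = √(4kTRB)
4kTRB = 4 × 1.38×10⁻²³ × 341 × 5.00×10¹ × 8.15×10⁶ = 7.67×10⁻¹² V²
V_n = √(7.67×10⁻¹²) = 2.77×10⁻⁶ V = 2.77 µV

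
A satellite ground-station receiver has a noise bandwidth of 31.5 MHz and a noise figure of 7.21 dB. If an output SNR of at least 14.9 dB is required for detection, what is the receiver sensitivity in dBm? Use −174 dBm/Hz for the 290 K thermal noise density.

Sensitivity = −174 + 10 log₁₀(B) + NF + SNR_min
= −174 + 74.98 + 7.21 + 14.9
= −76.91 dBm → −76.9 dBm

−76.9 dBm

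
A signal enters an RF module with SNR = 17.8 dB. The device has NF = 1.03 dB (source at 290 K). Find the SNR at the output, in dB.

By definition F = SNR_in/SNR_out, so in dB: SNR_out = SNR_in − NF
SNR_out = 17.8 − 1.03 = 16.77 dB

16.77 dB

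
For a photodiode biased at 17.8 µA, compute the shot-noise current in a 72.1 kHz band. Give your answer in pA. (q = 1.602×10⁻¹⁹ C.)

641 pA

I_n = √(2qI·B)
2qI·B = 2 × 1.602×10⁻¹⁹ × 1.78×10⁻⁵ × 7.21×10⁴ = 4.11×10⁻¹⁹ A²
I_n = √(4.11×10⁻¹⁹) = 6.41×10⁻¹⁰ A = 641 pA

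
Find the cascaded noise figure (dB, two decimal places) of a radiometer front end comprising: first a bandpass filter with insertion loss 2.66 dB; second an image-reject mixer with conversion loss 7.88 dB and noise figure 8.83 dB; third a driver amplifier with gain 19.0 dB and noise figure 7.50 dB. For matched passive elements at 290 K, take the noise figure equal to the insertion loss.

18.22 dB

Convert to linear (a loss of L dB is a gain of −L dB): F_i = 10^(NF_i/10), G_i = 10^(G_i,dB/10)
  Stage 1: F_1 = 10^(2.66/10) = 1.845, G_1 = 10^(−2.66/10) = 0.5420
  Stage 2: F_2 = 10^(8.83/10) = 7.638, G_2 = 10^(−7.88/10) = 0.1629
  Stage 3: F_3 = 10^(7.50/10) = 5.623, G_3 = 10^(19.0/10) = 79.43
Friis cascade:
  F = 1.845 + (7.638 − 1)/0.5420 + (5.623 − 1)/0.08831 = 66.45
NF = 10 log₁₀(66.45) = 18.22 dB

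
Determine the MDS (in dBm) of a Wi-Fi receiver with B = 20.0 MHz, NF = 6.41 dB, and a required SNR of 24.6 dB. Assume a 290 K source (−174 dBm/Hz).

−70.0 dBm

Sensitivity = −174 + 10 log₁₀(B) + NF + SNR_min
= −174 + 73.01 + 6.41 + 24.6
= −69.98 dBm → −70.0 dBm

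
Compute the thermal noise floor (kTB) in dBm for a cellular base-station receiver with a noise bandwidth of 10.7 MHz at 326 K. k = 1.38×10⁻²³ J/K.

P_n = kTB = 1.38×10⁻²³ × 326 × 1.07×10⁷ = 4.81×10⁻¹⁴ W
In dBm: 10 log₁₀(4.81×10⁻¹⁴ / 10⁻³) = −103.2 dBm

−103.2 dBm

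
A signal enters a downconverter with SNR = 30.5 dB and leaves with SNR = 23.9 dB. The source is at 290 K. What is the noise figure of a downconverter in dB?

NF (dB) = SNR_in(dB) − SNR_out(dB) when the source is at T₀
NF = 30.5 − 23.9 = 6.6 dB

6.6 dB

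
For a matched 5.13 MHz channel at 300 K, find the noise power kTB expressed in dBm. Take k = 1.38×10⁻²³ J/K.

P_n = kTB = 1.38×10⁻²³ × 300 × 5.13×10⁶ = 2.12×10⁻¹⁴ W
In dBm: 10 log₁₀(2.12×10⁻¹⁴ / 10⁻³) = −106.7 dBm

−106.7 dBm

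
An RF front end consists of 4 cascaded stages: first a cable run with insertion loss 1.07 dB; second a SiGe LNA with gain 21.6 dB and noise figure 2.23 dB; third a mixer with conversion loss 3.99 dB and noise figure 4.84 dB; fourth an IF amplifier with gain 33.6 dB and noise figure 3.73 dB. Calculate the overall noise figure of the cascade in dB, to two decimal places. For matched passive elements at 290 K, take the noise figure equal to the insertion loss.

Convert to linear (a loss of L dB is a gain of −L dB): F_i = 10^(NF_i/10), G_i = 10^(G_i,dB/10)
  Stage 1: F_1 = 10^(1.07/10) = 1.279, G_1 = 10^(−1.07/10) = 0.7816
  Stage 2: F_2 = 10^(2.23/10) = 1.671, G_2 = 10^(21.6/10) = 144.5
  Stage 3: F_3 = 10^(4.84/10) = 3.048, G_3 = 10^(−3.99/10) = 0.3990
  Stage 4: F_4 = 10^(3.73/10) = 2.360, G_4 = 10^(33.6/10) = 2291
Friis cascade:
  F = 1.279 + (1.671 − 1)/0.7816 + (3.048 − 1)/113.0 + (2.360 − 1)/45.08 = 2.186
NF = 10 log₁₀(2.186) = 3.40 dB

3.40 dB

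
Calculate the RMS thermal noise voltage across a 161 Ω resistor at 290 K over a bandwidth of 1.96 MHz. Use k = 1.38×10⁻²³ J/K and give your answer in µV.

2.25 µV

V_n = √(4kTRB)
4kTRB = 4 × 1.38×10⁻²³ × 290 × 1.61×10² × 1.96×10⁶ = 5.05×10⁻¹² V²
V_n = √(5.05×10⁻¹²) = 2.25×10⁻⁶ V = 2.25 µV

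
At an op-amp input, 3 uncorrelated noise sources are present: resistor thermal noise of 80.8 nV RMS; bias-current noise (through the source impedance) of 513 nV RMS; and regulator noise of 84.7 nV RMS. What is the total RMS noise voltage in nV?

Uncorrelated sources add in power (mean-square): V_tot = √(ΣV_i²)
V_tot = √[(8.08×10⁻⁸)² + (5.13×10⁻⁷)² + (8.47×10⁻⁸)²] = 5.26×10⁻⁷ V = 526 nV

526 nV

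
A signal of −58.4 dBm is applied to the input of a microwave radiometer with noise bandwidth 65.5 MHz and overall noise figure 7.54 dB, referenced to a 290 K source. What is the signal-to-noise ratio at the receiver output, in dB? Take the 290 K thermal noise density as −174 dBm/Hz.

Noise floor: N = −174 + 10 log₁₀(B) + NF
10 log₁₀(6.55×10⁷) = 78.16 dB
N = −174 + 78.16 + 7.54 = −88.30 dBm
SNR = P_sig − N = −58.4 − (−88.30) = 29.90 dB → 29.9 dB

29.9 dB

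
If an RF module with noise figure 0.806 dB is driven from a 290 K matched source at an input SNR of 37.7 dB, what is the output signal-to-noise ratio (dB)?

36.894 dB

By definition F = SNR_in/SNR_out, so in dB: SNR_out = SNR_in − NF
SNR_out = 37.7 − 0.806 = 36.894 dB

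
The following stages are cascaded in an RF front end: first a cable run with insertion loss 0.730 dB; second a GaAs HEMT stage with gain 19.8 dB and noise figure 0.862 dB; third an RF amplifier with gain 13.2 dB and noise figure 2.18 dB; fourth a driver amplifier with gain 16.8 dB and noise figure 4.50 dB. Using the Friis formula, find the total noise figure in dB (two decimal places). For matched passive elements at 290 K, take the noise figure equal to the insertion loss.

1.62 dB

Convert to linear (a loss of L dB is a gain of −L dB): F_i = 10^(NF_i/10), G_i = 10^(G_i,dB/10)
  Stage 1: F_1 = 10^(0.730/10) = 1.183, G_1 = 10^(−0.730/10) = 0.8453
  Stage 2: F_2 = 10^(0.862/10) = 1.220, G_2 = 10^(19.8/10) = 95.50
  Stage 3: F_3 = 10^(2.18/10) = 1.652, G_3 = 10^(13.2/10) = 20.89
  Stage 4: F_4 = 10^(4.50/10) = 2.818, G_4 = 10^(16.8/10) = 47.86
Friis cascade:
  F = 1.183 + (1.220 − 1)/0.8453 + (1.652 − 1)/80.72 + (2.818 − 1)/1687 = 1.452
NF = 10 log₁₀(1.452) = 1.62 dB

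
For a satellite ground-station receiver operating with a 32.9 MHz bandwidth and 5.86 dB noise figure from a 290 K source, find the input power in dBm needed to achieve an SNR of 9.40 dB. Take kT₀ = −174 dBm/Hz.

Sensitivity = −174 + 10 log₁₀(B) + NF + SNR_min
= −174 + 75.17 + 5.86 + 9.40
= −83.57 dBm → −83.6 dBm

−83.6 dBm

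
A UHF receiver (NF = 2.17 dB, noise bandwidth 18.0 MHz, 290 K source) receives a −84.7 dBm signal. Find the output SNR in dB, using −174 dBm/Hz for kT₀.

Noise floor: N = −174 + 10 log₁₀(B) + NF
10 log₁₀(1.80×10⁷) = 72.55 dB
N = −174 + 72.55 + 2.17 = −99.28 dBm
SNR = P_sig − N = −84.7 − (−99.28) = 14.58 dB → 14.6 dB

14.6 dB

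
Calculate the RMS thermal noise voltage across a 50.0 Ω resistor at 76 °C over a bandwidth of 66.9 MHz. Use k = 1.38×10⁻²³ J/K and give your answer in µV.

T = 76 °C + 273.15 = 349.15 K
V_n = √(4kTRB)
4kTRB = 4 × 1.38×10⁻²³ × 349.15 × 5.00×10¹ × 6.69×10⁷ = 6.45×10⁻¹¹ V²
V_n = √(6.45×10⁻¹¹) = 8.03×10⁻⁶ V = 8.03 µV

8.03 µV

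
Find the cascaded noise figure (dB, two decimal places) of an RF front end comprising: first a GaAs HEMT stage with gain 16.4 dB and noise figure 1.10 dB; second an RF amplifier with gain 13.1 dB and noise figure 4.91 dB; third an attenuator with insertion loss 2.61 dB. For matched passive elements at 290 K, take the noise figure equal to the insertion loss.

Convert to linear (a loss of L dB is a gain of −L dB): F_i = 10^(NF_i/10), G_i = 10^(G_i,dB/10)
  Stage 1: F_1 = 10^(1.10/10) = 1.288, G_1 = 10^(16.4/10) = 43.65
  Stage 2: F_2 = 10^(4.91/10) = 3.097, G_2 = 10^(13.1/10) = 20.42
  Stage 3: F_3 = 10^(2.61/10) = 1.824, G_3 = 10^(−2.61/10) = 0.5483
Friis cascade:
  F = 1.288 + (3.097 − 1)/43.65 + (1.824 − 1)/891.3 = 1.337
NF = 10 log₁₀(1.337) = 1.26 dB

1.26 dB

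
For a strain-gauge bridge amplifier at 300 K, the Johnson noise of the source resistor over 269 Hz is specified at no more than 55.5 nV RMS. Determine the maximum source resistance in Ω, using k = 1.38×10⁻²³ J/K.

691 Ω

Johnson–Nyquist: V_n = √(4kTRB) ⇒ R = V_n² / (4kTB)
4kTB = 4 × 1.38×10⁻²³ × 300 × 2.69×10² = 4.45×10⁻¹⁸
R = (5.55×10⁻⁸)² / 4.45×10⁻¹⁸ = 6.91×10² Ω = 691 Ω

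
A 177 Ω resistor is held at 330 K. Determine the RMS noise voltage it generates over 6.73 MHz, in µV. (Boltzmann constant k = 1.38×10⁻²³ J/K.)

V_n = √(4kTRB)
4kTRB = 4 × 1.38×10⁻²³ × 330 × 1.77×10² × 6.73×10⁶ = 2.17×10⁻¹¹ V²
V_n = √(2.17×10⁻¹¹) = 4.66×10⁻⁶ V = 4.66 µV

4.66 µV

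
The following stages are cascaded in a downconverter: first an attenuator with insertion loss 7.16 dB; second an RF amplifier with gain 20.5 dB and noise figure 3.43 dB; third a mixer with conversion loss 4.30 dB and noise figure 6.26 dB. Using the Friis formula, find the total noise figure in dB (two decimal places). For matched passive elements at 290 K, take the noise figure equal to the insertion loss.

Convert to linear (a loss of L dB is a gain of −L dB): F_i = 10^(NF_i/10), G_i = 10^(G_i,dB/10)
  Stage 1: F_1 = 10^(7.16/10) = 5.200, G_1 = 10^(−7.16/10) = 0.1923
  Stage 2: F_2 = 10^(3.43/10) = 2.203, G_2 = 10^(20.5/10) = 112.2
  Stage 3: F_3 = 10^(6.26/10) = 4.227, G_3 = 10^(−4.30/10) = 0.3715
Friis cascade:
  F = 5.200 + (2.203 − 1)/0.1923 + (4.227 − 1)/21.58 = 11.60
NF = 10 log₁₀(11.60) = 10.65 dB

10.65 dB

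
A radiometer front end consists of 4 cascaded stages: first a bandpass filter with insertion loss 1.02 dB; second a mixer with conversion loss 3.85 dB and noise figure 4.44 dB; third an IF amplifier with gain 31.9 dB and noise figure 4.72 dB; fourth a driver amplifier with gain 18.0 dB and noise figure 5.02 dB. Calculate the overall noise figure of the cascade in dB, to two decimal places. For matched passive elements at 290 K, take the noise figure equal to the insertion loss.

9.80 dB

Convert to linear (a loss of L dB is a gain of −L dB): F_i = 10^(NF_i/10), G_i = 10^(G_i,dB/10)
  Stage 1: F_1 = 10^(1.02/10) = 1.265, G_1 = 10^(−1.02/10) = 0.7907
  Stage 2: F_2 = 10^(4.44/10) = 2.780, G_2 = 10^(−3.85/10) = 0.4121
  Stage 3: F_3 = 10^(4.72/10) = 2.965, G_3 = 10^(31.9/10) = 1549
  Stage 4: F_4 = 10^(5.02/10) = 3.177, G_4 = 10^(18.0/10) = 63.10
Friis cascade:
  F = 1.265 + (2.780 − 1)/0.7907 + (2.965 − 1)/0.3258 + (3.177 − 1)/504.7 = 9.550
NF = 10 log₁₀(9.550) = 9.80 dB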